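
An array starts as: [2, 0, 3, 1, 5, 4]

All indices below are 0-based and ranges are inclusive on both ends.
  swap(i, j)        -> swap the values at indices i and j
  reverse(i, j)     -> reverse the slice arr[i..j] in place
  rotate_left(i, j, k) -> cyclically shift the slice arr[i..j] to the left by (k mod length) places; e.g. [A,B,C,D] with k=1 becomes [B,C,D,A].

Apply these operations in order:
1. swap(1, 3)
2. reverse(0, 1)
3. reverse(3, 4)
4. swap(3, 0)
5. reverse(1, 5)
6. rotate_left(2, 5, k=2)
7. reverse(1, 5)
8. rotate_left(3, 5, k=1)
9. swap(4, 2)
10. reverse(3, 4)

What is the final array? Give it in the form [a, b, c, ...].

Answer: [5, 1, 4, 0, 3, 2]

Derivation:
After 1 (swap(1, 3)): [2, 1, 3, 0, 5, 4]
After 2 (reverse(0, 1)): [1, 2, 3, 0, 5, 4]
After 3 (reverse(3, 4)): [1, 2, 3, 5, 0, 4]
After 4 (swap(3, 0)): [5, 2, 3, 1, 0, 4]
After 5 (reverse(1, 5)): [5, 4, 0, 1, 3, 2]
After 6 (rotate_left(2, 5, k=2)): [5, 4, 3, 2, 0, 1]
After 7 (reverse(1, 5)): [5, 1, 0, 2, 3, 4]
After 8 (rotate_left(3, 5, k=1)): [5, 1, 0, 3, 4, 2]
After 9 (swap(4, 2)): [5, 1, 4, 3, 0, 2]
After 10 (reverse(3, 4)): [5, 1, 4, 0, 3, 2]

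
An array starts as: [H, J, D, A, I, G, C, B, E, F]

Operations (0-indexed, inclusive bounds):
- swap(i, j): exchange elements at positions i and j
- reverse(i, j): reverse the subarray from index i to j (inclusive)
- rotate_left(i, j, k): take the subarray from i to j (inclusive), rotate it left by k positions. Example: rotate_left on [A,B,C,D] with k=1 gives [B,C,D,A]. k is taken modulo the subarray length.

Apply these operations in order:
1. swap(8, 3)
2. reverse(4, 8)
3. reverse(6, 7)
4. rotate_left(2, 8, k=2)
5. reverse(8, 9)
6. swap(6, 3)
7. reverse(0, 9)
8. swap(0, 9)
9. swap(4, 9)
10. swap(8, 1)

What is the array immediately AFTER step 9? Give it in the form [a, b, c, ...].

After 1 (swap(8, 3)): [H, J, D, E, I, G, C, B, A, F]
After 2 (reverse(4, 8)): [H, J, D, E, A, B, C, G, I, F]
After 3 (reverse(6, 7)): [H, J, D, E, A, B, G, C, I, F]
After 4 (rotate_left(2, 8, k=2)): [H, J, A, B, G, C, I, D, E, F]
After 5 (reverse(8, 9)): [H, J, A, B, G, C, I, D, F, E]
After 6 (swap(6, 3)): [H, J, A, I, G, C, B, D, F, E]
After 7 (reverse(0, 9)): [E, F, D, B, C, G, I, A, J, H]
After 8 (swap(0, 9)): [H, F, D, B, C, G, I, A, J, E]
After 9 (swap(4, 9)): [H, F, D, B, E, G, I, A, J, C]

Answer: [H, F, D, B, E, G, I, A, J, C]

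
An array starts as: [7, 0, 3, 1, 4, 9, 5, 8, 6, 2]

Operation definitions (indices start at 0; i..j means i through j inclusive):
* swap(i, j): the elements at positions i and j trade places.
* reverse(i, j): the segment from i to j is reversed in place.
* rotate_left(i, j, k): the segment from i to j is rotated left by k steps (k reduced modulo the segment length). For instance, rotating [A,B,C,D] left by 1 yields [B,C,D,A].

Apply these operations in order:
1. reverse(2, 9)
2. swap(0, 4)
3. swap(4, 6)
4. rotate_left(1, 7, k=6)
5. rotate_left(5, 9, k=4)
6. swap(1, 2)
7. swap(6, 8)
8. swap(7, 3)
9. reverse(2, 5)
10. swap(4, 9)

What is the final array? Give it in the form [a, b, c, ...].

Answer: [8, 0, 3, 6, 1, 4, 7, 2, 9, 5]

Derivation:
After 1 (reverse(2, 9)): [7, 0, 2, 6, 8, 5, 9, 4, 1, 3]
After 2 (swap(0, 4)): [8, 0, 2, 6, 7, 5, 9, 4, 1, 3]
After 3 (swap(4, 6)): [8, 0, 2, 6, 9, 5, 7, 4, 1, 3]
After 4 (rotate_left(1, 7, k=6)): [8, 4, 0, 2, 6, 9, 5, 7, 1, 3]
After 5 (rotate_left(5, 9, k=4)): [8, 4, 0, 2, 6, 3, 9, 5, 7, 1]
After 6 (swap(1, 2)): [8, 0, 4, 2, 6, 3, 9, 5, 7, 1]
After 7 (swap(6, 8)): [8, 0, 4, 2, 6, 3, 7, 5, 9, 1]
After 8 (swap(7, 3)): [8, 0, 4, 5, 6, 3, 7, 2, 9, 1]
After 9 (reverse(2, 5)): [8, 0, 3, 6, 5, 4, 7, 2, 9, 1]
After 10 (swap(4, 9)): [8, 0, 3, 6, 1, 4, 7, 2, 9, 5]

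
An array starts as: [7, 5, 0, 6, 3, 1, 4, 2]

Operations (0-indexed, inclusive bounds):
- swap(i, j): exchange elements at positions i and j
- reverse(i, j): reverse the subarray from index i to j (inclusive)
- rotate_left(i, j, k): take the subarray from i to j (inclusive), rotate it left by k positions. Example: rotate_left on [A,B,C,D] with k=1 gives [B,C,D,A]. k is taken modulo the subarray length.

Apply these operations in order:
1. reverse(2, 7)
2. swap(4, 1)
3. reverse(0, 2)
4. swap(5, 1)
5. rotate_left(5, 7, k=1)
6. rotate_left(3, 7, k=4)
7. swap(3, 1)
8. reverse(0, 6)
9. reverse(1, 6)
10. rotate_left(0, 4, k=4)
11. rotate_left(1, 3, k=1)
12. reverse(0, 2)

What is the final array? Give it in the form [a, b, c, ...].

Answer: [1, 2, 3, 6, 7, 4, 5, 0]

Derivation:
After 1 (reverse(2, 7)): [7, 5, 2, 4, 1, 3, 6, 0]
After 2 (swap(4, 1)): [7, 1, 2, 4, 5, 3, 6, 0]
After 3 (reverse(0, 2)): [2, 1, 7, 4, 5, 3, 6, 0]
After 4 (swap(5, 1)): [2, 3, 7, 4, 5, 1, 6, 0]
After 5 (rotate_left(5, 7, k=1)): [2, 3, 7, 4, 5, 6, 0, 1]
After 6 (rotate_left(3, 7, k=4)): [2, 3, 7, 1, 4, 5, 6, 0]
After 7 (swap(3, 1)): [2, 1, 7, 3, 4, 5, 6, 0]
After 8 (reverse(0, 6)): [6, 5, 4, 3, 7, 1, 2, 0]
After 9 (reverse(1, 6)): [6, 2, 1, 7, 3, 4, 5, 0]
After 10 (rotate_left(0, 4, k=4)): [3, 6, 2, 1, 7, 4, 5, 0]
After 11 (rotate_left(1, 3, k=1)): [3, 2, 1, 6, 7, 4, 5, 0]
After 12 (reverse(0, 2)): [1, 2, 3, 6, 7, 4, 5, 0]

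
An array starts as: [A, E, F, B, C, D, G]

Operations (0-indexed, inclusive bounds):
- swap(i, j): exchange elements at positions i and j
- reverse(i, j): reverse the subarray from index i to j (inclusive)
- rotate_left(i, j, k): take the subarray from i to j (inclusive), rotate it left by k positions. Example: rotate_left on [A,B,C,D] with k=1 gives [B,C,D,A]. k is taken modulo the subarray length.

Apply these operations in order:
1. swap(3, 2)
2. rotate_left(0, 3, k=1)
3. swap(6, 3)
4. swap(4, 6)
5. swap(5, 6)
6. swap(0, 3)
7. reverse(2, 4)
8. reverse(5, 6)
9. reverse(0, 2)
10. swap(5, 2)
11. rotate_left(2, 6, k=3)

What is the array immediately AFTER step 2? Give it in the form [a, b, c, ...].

Answer: [E, B, F, A, C, D, G]

Derivation:
After 1 (swap(3, 2)): [A, E, B, F, C, D, G]
After 2 (rotate_left(0, 3, k=1)): [E, B, F, A, C, D, G]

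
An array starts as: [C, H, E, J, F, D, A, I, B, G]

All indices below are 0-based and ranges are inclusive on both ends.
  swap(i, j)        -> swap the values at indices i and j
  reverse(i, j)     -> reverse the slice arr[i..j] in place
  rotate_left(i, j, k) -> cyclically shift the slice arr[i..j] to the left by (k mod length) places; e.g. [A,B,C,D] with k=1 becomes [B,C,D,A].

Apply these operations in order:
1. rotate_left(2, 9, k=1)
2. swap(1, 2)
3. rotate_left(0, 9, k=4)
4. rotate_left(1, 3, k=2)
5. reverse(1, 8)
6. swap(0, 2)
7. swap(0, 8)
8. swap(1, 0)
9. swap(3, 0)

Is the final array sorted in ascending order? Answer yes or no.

After 1 (rotate_left(2, 9, k=1)): [C, H, J, F, D, A, I, B, G, E]
After 2 (swap(1, 2)): [C, J, H, F, D, A, I, B, G, E]
After 3 (rotate_left(0, 9, k=4)): [D, A, I, B, G, E, C, J, H, F]
After 4 (rotate_left(1, 3, k=2)): [D, B, A, I, G, E, C, J, H, F]
After 5 (reverse(1, 8)): [D, H, J, C, E, G, I, A, B, F]
After 6 (swap(0, 2)): [J, H, D, C, E, G, I, A, B, F]
After 7 (swap(0, 8)): [B, H, D, C, E, G, I, A, J, F]
After 8 (swap(1, 0)): [H, B, D, C, E, G, I, A, J, F]
After 9 (swap(3, 0)): [C, B, D, H, E, G, I, A, J, F]

Answer: no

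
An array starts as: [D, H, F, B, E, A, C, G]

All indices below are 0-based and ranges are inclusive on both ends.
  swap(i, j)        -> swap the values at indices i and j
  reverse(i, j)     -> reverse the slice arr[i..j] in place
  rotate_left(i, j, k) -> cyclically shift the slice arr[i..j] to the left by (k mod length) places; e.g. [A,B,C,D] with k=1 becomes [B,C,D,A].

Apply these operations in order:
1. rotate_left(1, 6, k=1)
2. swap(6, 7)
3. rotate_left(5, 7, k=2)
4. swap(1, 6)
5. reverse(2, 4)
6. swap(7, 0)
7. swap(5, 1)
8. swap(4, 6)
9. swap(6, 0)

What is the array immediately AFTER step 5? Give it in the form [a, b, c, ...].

After 1 (rotate_left(1, 6, k=1)): [D, F, B, E, A, C, H, G]
After 2 (swap(6, 7)): [D, F, B, E, A, C, G, H]
After 3 (rotate_left(5, 7, k=2)): [D, F, B, E, A, H, C, G]
After 4 (swap(1, 6)): [D, C, B, E, A, H, F, G]
After 5 (reverse(2, 4)): [D, C, A, E, B, H, F, G]

Answer: [D, C, A, E, B, H, F, G]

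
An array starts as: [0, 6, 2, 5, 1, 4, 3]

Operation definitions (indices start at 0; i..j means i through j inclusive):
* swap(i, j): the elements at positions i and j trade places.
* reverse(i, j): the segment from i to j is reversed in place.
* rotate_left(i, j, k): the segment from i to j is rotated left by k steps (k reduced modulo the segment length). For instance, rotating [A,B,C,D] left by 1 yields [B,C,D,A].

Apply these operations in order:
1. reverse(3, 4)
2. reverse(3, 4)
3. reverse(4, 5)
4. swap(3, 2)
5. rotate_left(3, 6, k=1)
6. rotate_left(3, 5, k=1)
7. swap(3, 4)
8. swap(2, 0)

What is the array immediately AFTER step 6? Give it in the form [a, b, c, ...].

After 1 (reverse(3, 4)): [0, 6, 2, 1, 5, 4, 3]
After 2 (reverse(3, 4)): [0, 6, 2, 5, 1, 4, 3]
After 3 (reverse(4, 5)): [0, 6, 2, 5, 4, 1, 3]
After 4 (swap(3, 2)): [0, 6, 5, 2, 4, 1, 3]
After 5 (rotate_left(3, 6, k=1)): [0, 6, 5, 4, 1, 3, 2]
After 6 (rotate_left(3, 5, k=1)): [0, 6, 5, 1, 3, 4, 2]

Answer: [0, 6, 5, 1, 3, 4, 2]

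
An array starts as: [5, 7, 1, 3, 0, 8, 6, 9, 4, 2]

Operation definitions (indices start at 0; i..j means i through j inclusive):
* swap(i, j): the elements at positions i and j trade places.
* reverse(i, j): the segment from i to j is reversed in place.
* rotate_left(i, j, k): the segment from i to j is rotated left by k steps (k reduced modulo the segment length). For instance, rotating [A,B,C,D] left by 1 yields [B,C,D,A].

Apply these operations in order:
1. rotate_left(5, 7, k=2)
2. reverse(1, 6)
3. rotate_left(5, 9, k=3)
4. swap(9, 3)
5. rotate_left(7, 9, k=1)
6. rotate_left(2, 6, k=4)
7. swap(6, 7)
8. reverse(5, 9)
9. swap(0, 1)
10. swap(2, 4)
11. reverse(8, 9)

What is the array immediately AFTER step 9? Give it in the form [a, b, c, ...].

Answer: [8, 5, 2, 9, 6, 1, 0, 4, 7, 3]

Derivation:
After 1 (rotate_left(5, 7, k=2)): [5, 7, 1, 3, 0, 9, 8, 6, 4, 2]
After 2 (reverse(1, 6)): [5, 8, 9, 0, 3, 1, 7, 6, 4, 2]
After 3 (rotate_left(5, 9, k=3)): [5, 8, 9, 0, 3, 4, 2, 1, 7, 6]
After 4 (swap(9, 3)): [5, 8, 9, 6, 3, 4, 2, 1, 7, 0]
After 5 (rotate_left(7, 9, k=1)): [5, 8, 9, 6, 3, 4, 2, 7, 0, 1]
After 6 (rotate_left(2, 6, k=4)): [5, 8, 2, 9, 6, 3, 4, 7, 0, 1]
After 7 (swap(6, 7)): [5, 8, 2, 9, 6, 3, 7, 4, 0, 1]
After 8 (reverse(5, 9)): [5, 8, 2, 9, 6, 1, 0, 4, 7, 3]
After 9 (swap(0, 1)): [8, 5, 2, 9, 6, 1, 0, 4, 7, 3]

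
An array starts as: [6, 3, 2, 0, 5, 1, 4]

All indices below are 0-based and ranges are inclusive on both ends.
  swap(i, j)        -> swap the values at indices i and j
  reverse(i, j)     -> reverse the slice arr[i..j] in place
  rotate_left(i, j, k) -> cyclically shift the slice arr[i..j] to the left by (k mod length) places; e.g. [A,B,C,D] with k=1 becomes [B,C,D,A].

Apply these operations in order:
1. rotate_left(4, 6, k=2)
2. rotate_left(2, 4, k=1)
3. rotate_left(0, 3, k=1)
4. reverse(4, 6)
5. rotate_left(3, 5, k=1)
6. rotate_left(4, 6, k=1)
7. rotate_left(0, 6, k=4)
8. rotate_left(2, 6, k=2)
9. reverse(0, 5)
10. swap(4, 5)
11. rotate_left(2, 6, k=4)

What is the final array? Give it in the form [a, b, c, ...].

After 1 (rotate_left(4, 6, k=2)): [6, 3, 2, 0, 4, 5, 1]
After 2 (rotate_left(2, 4, k=1)): [6, 3, 0, 4, 2, 5, 1]
After 3 (rotate_left(0, 3, k=1)): [3, 0, 4, 6, 2, 5, 1]
After 4 (reverse(4, 6)): [3, 0, 4, 6, 1, 5, 2]
After 5 (rotate_left(3, 5, k=1)): [3, 0, 4, 1, 5, 6, 2]
After 6 (rotate_left(4, 6, k=1)): [3, 0, 4, 1, 6, 2, 5]
After 7 (rotate_left(0, 6, k=4)): [6, 2, 5, 3, 0, 4, 1]
After 8 (rotate_left(2, 6, k=2)): [6, 2, 0, 4, 1, 5, 3]
After 9 (reverse(0, 5)): [5, 1, 4, 0, 2, 6, 3]
After 10 (swap(4, 5)): [5, 1, 4, 0, 6, 2, 3]
After 11 (rotate_left(2, 6, k=4)): [5, 1, 3, 4, 0, 6, 2]

Answer: [5, 1, 3, 4, 0, 6, 2]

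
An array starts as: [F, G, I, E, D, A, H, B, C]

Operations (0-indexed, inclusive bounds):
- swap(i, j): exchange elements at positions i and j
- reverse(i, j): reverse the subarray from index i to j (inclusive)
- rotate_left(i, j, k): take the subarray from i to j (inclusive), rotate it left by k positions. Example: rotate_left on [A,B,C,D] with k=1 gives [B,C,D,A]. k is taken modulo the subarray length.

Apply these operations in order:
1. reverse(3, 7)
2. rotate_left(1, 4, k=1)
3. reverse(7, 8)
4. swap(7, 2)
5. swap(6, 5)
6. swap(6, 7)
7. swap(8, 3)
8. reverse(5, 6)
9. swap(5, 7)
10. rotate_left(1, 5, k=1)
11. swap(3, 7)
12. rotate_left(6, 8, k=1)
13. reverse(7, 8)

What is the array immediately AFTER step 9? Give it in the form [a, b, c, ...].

After 1 (reverse(3, 7)): [F, G, I, B, H, A, D, E, C]
After 2 (rotate_left(1, 4, k=1)): [F, I, B, H, G, A, D, E, C]
After 3 (reverse(7, 8)): [F, I, B, H, G, A, D, C, E]
After 4 (swap(7, 2)): [F, I, C, H, G, A, D, B, E]
After 5 (swap(6, 5)): [F, I, C, H, G, D, A, B, E]
After 6 (swap(6, 7)): [F, I, C, H, G, D, B, A, E]
After 7 (swap(8, 3)): [F, I, C, E, G, D, B, A, H]
After 8 (reverse(5, 6)): [F, I, C, E, G, B, D, A, H]
After 9 (swap(5, 7)): [F, I, C, E, G, A, D, B, H]

Answer: [F, I, C, E, G, A, D, B, H]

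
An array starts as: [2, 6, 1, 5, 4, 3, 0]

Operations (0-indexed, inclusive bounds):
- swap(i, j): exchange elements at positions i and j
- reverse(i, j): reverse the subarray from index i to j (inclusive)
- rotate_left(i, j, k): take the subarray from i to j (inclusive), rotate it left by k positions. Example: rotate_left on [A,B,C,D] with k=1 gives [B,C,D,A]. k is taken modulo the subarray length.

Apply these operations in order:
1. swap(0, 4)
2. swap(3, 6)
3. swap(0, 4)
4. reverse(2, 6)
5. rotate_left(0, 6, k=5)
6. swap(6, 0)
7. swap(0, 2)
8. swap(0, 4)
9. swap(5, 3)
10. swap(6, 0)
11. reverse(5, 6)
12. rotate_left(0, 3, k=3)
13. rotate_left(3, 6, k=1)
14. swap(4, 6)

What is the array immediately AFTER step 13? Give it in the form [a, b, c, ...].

After 1 (swap(0, 4)): [4, 6, 1, 5, 2, 3, 0]
After 2 (swap(3, 6)): [4, 6, 1, 0, 2, 3, 5]
After 3 (swap(0, 4)): [2, 6, 1, 0, 4, 3, 5]
After 4 (reverse(2, 6)): [2, 6, 5, 3, 4, 0, 1]
After 5 (rotate_left(0, 6, k=5)): [0, 1, 2, 6, 5, 3, 4]
After 6 (swap(6, 0)): [4, 1, 2, 6, 5, 3, 0]
After 7 (swap(0, 2)): [2, 1, 4, 6, 5, 3, 0]
After 8 (swap(0, 4)): [5, 1, 4, 6, 2, 3, 0]
After 9 (swap(5, 3)): [5, 1, 4, 3, 2, 6, 0]
After 10 (swap(6, 0)): [0, 1, 4, 3, 2, 6, 5]
After 11 (reverse(5, 6)): [0, 1, 4, 3, 2, 5, 6]
After 12 (rotate_left(0, 3, k=3)): [3, 0, 1, 4, 2, 5, 6]
After 13 (rotate_left(3, 6, k=1)): [3, 0, 1, 2, 5, 6, 4]

Answer: [3, 0, 1, 2, 5, 6, 4]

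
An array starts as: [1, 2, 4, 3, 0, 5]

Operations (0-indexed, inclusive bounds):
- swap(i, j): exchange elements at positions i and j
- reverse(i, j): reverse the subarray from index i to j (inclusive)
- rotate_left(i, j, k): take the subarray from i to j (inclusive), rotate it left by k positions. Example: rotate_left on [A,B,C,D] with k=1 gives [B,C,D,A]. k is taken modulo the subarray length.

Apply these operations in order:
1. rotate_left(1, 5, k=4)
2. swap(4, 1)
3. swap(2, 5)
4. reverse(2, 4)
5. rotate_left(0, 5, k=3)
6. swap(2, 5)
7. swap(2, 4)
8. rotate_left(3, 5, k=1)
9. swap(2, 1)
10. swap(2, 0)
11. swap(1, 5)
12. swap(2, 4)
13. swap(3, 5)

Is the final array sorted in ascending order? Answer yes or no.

Answer: yes

Derivation:
After 1 (rotate_left(1, 5, k=4)): [1, 5, 2, 4, 3, 0]
After 2 (swap(4, 1)): [1, 3, 2, 4, 5, 0]
After 3 (swap(2, 5)): [1, 3, 0, 4, 5, 2]
After 4 (reverse(2, 4)): [1, 3, 5, 4, 0, 2]
After 5 (rotate_left(0, 5, k=3)): [4, 0, 2, 1, 3, 5]
After 6 (swap(2, 5)): [4, 0, 5, 1, 3, 2]
After 7 (swap(2, 4)): [4, 0, 3, 1, 5, 2]
After 8 (rotate_left(3, 5, k=1)): [4, 0, 3, 5, 2, 1]
After 9 (swap(2, 1)): [4, 3, 0, 5, 2, 1]
After 10 (swap(2, 0)): [0, 3, 4, 5, 2, 1]
After 11 (swap(1, 5)): [0, 1, 4, 5, 2, 3]
After 12 (swap(2, 4)): [0, 1, 2, 5, 4, 3]
After 13 (swap(3, 5)): [0, 1, 2, 3, 4, 5]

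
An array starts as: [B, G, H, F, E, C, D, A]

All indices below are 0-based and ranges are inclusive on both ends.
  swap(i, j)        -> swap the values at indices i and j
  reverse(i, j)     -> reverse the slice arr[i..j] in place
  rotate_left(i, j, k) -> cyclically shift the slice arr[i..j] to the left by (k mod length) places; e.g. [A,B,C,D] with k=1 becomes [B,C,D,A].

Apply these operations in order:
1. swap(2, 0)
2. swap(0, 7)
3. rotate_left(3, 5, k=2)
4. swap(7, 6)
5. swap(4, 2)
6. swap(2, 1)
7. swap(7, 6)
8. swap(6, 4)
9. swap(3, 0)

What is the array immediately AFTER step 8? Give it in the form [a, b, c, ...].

Answer: [A, F, G, C, D, E, B, H]

Derivation:
After 1 (swap(2, 0)): [H, G, B, F, E, C, D, A]
After 2 (swap(0, 7)): [A, G, B, F, E, C, D, H]
After 3 (rotate_left(3, 5, k=2)): [A, G, B, C, F, E, D, H]
After 4 (swap(7, 6)): [A, G, B, C, F, E, H, D]
After 5 (swap(4, 2)): [A, G, F, C, B, E, H, D]
After 6 (swap(2, 1)): [A, F, G, C, B, E, H, D]
After 7 (swap(7, 6)): [A, F, G, C, B, E, D, H]
After 8 (swap(6, 4)): [A, F, G, C, D, E, B, H]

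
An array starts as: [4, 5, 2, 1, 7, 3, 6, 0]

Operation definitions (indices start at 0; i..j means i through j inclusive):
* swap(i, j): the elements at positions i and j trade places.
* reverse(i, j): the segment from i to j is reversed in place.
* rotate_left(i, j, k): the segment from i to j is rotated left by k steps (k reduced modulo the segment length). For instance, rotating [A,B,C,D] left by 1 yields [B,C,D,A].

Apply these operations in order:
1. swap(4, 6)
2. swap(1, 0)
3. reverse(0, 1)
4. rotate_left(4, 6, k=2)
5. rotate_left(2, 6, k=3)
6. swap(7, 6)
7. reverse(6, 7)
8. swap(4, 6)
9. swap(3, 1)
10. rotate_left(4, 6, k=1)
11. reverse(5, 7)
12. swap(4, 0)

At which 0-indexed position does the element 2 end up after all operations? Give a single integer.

Answer: 7

Derivation:
After 1 (swap(4, 6)): [4, 5, 2, 1, 6, 3, 7, 0]
After 2 (swap(1, 0)): [5, 4, 2, 1, 6, 3, 7, 0]
After 3 (reverse(0, 1)): [4, 5, 2, 1, 6, 3, 7, 0]
After 4 (rotate_left(4, 6, k=2)): [4, 5, 2, 1, 7, 6, 3, 0]
After 5 (rotate_left(2, 6, k=3)): [4, 5, 6, 3, 2, 1, 7, 0]
After 6 (swap(7, 6)): [4, 5, 6, 3, 2, 1, 0, 7]
After 7 (reverse(6, 7)): [4, 5, 6, 3, 2, 1, 7, 0]
After 8 (swap(4, 6)): [4, 5, 6, 3, 7, 1, 2, 0]
After 9 (swap(3, 1)): [4, 3, 6, 5, 7, 1, 2, 0]
After 10 (rotate_left(4, 6, k=1)): [4, 3, 6, 5, 1, 2, 7, 0]
After 11 (reverse(5, 7)): [4, 3, 6, 5, 1, 0, 7, 2]
After 12 (swap(4, 0)): [1, 3, 6, 5, 4, 0, 7, 2]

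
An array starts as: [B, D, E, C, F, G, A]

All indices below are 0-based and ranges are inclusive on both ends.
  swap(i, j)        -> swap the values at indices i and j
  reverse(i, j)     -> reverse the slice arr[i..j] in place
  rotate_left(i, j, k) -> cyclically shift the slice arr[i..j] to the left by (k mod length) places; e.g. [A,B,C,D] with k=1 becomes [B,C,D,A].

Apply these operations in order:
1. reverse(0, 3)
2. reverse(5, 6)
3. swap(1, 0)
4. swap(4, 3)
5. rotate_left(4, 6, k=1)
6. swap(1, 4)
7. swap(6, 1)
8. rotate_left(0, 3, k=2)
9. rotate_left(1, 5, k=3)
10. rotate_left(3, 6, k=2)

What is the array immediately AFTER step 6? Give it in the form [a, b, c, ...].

Answer: [E, A, D, F, C, G, B]

Derivation:
After 1 (reverse(0, 3)): [C, E, D, B, F, G, A]
After 2 (reverse(5, 6)): [C, E, D, B, F, A, G]
After 3 (swap(1, 0)): [E, C, D, B, F, A, G]
After 4 (swap(4, 3)): [E, C, D, F, B, A, G]
After 5 (rotate_left(4, 6, k=1)): [E, C, D, F, A, G, B]
After 6 (swap(1, 4)): [E, A, D, F, C, G, B]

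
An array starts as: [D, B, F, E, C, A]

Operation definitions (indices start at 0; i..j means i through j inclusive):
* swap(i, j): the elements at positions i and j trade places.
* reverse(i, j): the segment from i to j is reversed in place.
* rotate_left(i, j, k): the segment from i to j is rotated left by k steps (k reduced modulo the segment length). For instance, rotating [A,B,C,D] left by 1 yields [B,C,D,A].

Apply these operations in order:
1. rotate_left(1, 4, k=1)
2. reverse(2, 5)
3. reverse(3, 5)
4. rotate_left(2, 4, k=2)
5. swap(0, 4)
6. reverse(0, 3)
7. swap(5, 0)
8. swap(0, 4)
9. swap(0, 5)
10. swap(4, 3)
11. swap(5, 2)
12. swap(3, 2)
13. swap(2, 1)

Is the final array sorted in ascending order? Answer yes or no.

After 1 (rotate_left(1, 4, k=1)): [D, F, E, C, B, A]
After 2 (reverse(2, 5)): [D, F, A, B, C, E]
After 3 (reverse(3, 5)): [D, F, A, E, C, B]
After 4 (rotate_left(2, 4, k=2)): [D, F, C, A, E, B]
After 5 (swap(0, 4)): [E, F, C, A, D, B]
After 6 (reverse(0, 3)): [A, C, F, E, D, B]
After 7 (swap(5, 0)): [B, C, F, E, D, A]
After 8 (swap(0, 4)): [D, C, F, E, B, A]
After 9 (swap(0, 5)): [A, C, F, E, B, D]
After 10 (swap(4, 3)): [A, C, F, B, E, D]
After 11 (swap(5, 2)): [A, C, D, B, E, F]
After 12 (swap(3, 2)): [A, C, B, D, E, F]
After 13 (swap(2, 1)): [A, B, C, D, E, F]

Answer: yes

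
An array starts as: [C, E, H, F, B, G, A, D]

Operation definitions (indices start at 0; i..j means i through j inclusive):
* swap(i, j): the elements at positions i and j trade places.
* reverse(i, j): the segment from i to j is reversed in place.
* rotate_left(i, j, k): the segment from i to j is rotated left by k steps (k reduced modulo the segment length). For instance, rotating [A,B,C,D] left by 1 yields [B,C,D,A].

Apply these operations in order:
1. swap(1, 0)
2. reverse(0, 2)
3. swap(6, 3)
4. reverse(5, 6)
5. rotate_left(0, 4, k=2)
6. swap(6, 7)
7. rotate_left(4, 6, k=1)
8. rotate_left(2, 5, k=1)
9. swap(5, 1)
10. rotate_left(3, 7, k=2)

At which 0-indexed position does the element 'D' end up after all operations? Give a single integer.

After 1 (swap(1, 0)): [E, C, H, F, B, G, A, D]
After 2 (reverse(0, 2)): [H, C, E, F, B, G, A, D]
After 3 (swap(6, 3)): [H, C, E, A, B, G, F, D]
After 4 (reverse(5, 6)): [H, C, E, A, B, F, G, D]
After 5 (rotate_left(0, 4, k=2)): [E, A, B, H, C, F, G, D]
After 6 (swap(6, 7)): [E, A, B, H, C, F, D, G]
After 7 (rotate_left(4, 6, k=1)): [E, A, B, H, F, D, C, G]
After 8 (rotate_left(2, 5, k=1)): [E, A, H, F, D, B, C, G]
After 9 (swap(5, 1)): [E, B, H, F, D, A, C, G]
After 10 (rotate_left(3, 7, k=2)): [E, B, H, A, C, G, F, D]

Answer: 7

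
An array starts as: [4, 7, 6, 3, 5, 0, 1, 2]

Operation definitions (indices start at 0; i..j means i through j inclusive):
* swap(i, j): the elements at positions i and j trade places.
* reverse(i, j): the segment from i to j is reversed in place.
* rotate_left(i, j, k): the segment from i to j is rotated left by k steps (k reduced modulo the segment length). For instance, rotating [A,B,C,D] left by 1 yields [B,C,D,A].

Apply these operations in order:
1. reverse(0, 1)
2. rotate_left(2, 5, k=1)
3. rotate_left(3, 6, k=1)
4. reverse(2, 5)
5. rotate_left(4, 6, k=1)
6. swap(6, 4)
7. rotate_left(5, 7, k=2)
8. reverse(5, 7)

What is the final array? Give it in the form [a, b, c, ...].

After 1 (reverse(0, 1)): [7, 4, 6, 3, 5, 0, 1, 2]
After 2 (rotate_left(2, 5, k=1)): [7, 4, 3, 5, 0, 6, 1, 2]
After 3 (rotate_left(3, 6, k=1)): [7, 4, 3, 0, 6, 1, 5, 2]
After 4 (reverse(2, 5)): [7, 4, 1, 6, 0, 3, 5, 2]
After 5 (rotate_left(4, 6, k=1)): [7, 4, 1, 6, 3, 5, 0, 2]
After 6 (swap(6, 4)): [7, 4, 1, 6, 0, 5, 3, 2]
After 7 (rotate_left(5, 7, k=2)): [7, 4, 1, 6, 0, 2, 5, 3]
After 8 (reverse(5, 7)): [7, 4, 1, 6, 0, 3, 5, 2]

Answer: [7, 4, 1, 6, 0, 3, 5, 2]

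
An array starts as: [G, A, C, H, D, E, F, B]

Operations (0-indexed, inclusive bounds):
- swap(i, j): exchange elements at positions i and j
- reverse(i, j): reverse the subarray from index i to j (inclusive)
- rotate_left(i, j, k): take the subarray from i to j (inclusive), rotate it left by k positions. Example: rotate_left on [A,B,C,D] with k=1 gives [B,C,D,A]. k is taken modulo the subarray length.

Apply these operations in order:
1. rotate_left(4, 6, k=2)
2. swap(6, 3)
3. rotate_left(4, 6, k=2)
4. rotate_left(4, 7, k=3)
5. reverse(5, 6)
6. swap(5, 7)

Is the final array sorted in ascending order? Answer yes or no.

After 1 (rotate_left(4, 6, k=2)): [G, A, C, H, F, D, E, B]
After 2 (swap(6, 3)): [G, A, C, E, F, D, H, B]
After 3 (rotate_left(4, 6, k=2)): [G, A, C, E, H, F, D, B]
After 4 (rotate_left(4, 7, k=3)): [G, A, C, E, B, H, F, D]
After 5 (reverse(5, 6)): [G, A, C, E, B, F, H, D]
After 6 (swap(5, 7)): [G, A, C, E, B, D, H, F]

Answer: no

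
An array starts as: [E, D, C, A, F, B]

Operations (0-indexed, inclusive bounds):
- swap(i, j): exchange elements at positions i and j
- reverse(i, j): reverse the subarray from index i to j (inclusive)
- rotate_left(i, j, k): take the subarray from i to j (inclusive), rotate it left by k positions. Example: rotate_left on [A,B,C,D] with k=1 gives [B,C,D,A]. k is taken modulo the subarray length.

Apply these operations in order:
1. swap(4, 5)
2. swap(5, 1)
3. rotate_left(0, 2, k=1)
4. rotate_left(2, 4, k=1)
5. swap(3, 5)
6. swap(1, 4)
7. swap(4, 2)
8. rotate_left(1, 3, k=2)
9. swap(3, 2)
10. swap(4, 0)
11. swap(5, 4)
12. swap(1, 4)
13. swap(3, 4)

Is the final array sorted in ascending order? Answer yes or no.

Answer: yes

Derivation:
After 1 (swap(4, 5)): [E, D, C, A, B, F]
After 2 (swap(5, 1)): [E, F, C, A, B, D]
After 3 (rotate_left(0, 2, k=1)): [F, C, E, A, B, D]
After 4 (rotate_left(2, 4, k=1)): [F, C, A, B, E, D]
After 5 (swap(3, 5)): [F, C, A, D, E, B]
After 6 (swap(1, 4)): [F, E, A, D, C, B]
After 7 (swap(4, 2)): [F, E, C, D, A, B]
After 8 (rotate_left(1, 3, k=2)): [F, D, E, C, A, B]
After 9 (swap(3, 2)): [F, D, C, E, A, B]
After 10 (swap(4, 0)): [A, D, C, E, F, B]
After 11 (swap(5, 4)): [A, D, C, E, B, F]
After 12 (swap(1, 4)): [A, B, C, E, D, F]
After 13 (swap(3, 4)): [A, B, C, D, E, F]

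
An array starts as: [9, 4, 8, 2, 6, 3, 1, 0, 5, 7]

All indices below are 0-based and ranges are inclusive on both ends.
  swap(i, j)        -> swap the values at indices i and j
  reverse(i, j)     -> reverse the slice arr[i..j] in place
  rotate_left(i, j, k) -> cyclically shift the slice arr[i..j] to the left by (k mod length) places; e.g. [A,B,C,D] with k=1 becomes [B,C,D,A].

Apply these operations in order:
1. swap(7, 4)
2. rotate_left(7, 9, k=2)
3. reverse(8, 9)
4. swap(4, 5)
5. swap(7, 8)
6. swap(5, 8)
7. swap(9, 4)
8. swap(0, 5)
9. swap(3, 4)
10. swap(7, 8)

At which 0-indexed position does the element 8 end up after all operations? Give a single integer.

Answer: 2

Derivation:
After 1 (swap(7, 4)): [9, 4, 8, 2, 0, 3, 1, 6, 5, 7]
After 2 (rotate_left(7, 9, k=2)): [9, 4, 8, 2, 0, 3, 1, 7, 6, 5]
After 3 (reverse(8, 9)): [9, 4, 8, 2, 0, 3, 1, 7, 5, 6]
After 4 (swap(4, 5)): [9, 4, 8, 2, 3, 0, 1, 7, 5, 6]
After 5 (swap(7, 8)): [9, 4, 8, 2, 3, 0, 1, 5, 7, 6]
After 6 (swap(5, 8)): [9, 4, 8, 2, 3, 7, 1, 5, 0, 6]
After 7 (swap(9, 4)): [9, 4, 8, 2, 6, 7, 1, 5, 0, 3]
After 8 (swap(0, 5)): [7, 4, 8, 2, 6, 9, 1, 5, 0, 3]
After 9 (swap(3, 4)): [7, 4, 8, 6, 2, 9, 1, 5, 0, 3]
After 10 (swap(7, 8)): [7, 4, 8, 6, 2, 9, 1, 0, 5, 3]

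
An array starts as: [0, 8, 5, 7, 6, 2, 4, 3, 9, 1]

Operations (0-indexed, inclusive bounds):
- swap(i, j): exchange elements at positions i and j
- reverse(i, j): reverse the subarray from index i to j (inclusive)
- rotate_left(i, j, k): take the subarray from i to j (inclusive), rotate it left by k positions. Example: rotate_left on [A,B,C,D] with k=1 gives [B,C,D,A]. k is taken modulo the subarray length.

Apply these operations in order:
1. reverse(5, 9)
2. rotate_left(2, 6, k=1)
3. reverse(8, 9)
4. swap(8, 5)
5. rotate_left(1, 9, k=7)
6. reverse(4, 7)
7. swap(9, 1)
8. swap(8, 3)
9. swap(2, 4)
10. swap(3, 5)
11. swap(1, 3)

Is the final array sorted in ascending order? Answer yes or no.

Answer: yes

Derivation:
After 1 (reverse(5, 9)): [0, 8, 5, 7, 6, 1, 9, 3, 4, 2]
After 2 (rotate_left(2, 6, k=1)): [0, 8, 7, 6, 1, 9, 5, 3, 4, 2]
After 3 (reverse(8, 9)): [0, 8, 7, 6, 1, 9, 5, 3, 2, 4]
After 4 (swap(8, 5)): [0, 8, 7, 6, 1, 2, 5, 3, 9, 4]
After 5 (rotate_left(1, 9, k=7)): [0, 9, 4, 8, 7, 6, 1, 2, 5, 3]
After 6 (reverse(4, 7)): [0, 9, 4, 8, 2, 1, 6, 7, 5, 3]
After 7 (swap(9, 1)): [0, 3, 4, 8, 2, 1, 6, 7, 5, 9]
After 8 (swap(8, 3)): [0, 3, 4, 5, 2, 1, 6, 7, 8, 9]
After 9 (swap(2, 4)): [0, 3, 2, 5, 4, 1, 6, 7, 8, 9]
After 10 (swap(3, 5)): [0, 3, 2, 1, 4, 5, 6, 7, 8, 9]
After 11 (swap(1, 3)): [0, 1, 2, 3, 4, 5, 6, 7, 8, 9]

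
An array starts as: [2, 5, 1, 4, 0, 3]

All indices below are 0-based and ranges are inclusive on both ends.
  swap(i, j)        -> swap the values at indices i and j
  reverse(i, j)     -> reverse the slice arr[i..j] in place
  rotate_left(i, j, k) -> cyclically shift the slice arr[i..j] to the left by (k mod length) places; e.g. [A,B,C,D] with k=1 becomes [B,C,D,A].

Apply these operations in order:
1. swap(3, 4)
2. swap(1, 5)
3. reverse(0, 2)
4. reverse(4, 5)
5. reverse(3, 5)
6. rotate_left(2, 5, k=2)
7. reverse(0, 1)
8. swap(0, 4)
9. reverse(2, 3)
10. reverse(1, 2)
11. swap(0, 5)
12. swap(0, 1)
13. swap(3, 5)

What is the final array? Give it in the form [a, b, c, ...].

Answer: [0, 4, 1, 2, 3, 5]

Derivation:
After 1 (swap(3, 4)): [2, 5, 1, 0, 4, 3]
After 2 (swap(1, 5)): [2, 3, 1, 0, 4, 5]
After 3 (reverse(0, 2)): [1, 3, 2, 0, 4, 5]
After 4 (reverse(4, 5)): [1, 3, 2, 0, 5, 4]
After 5 (reverse(3, 5)): [1, 3, 2, 4, 5, 0]
After 6 (rotate_left(2, 5, k=2)): [1, 3, 5, 0, 2, 4]
After 7 (reverse(0, 1)): [3, 1, 5, 0, 2, 4]
After 8 (swap(0, 4)): [2, 1, 5, 0, 3, 4]
After 9 (reverse(2, 3)): [2, 1, 0, 5, 3, 4]
After 10 (reverse(1, 2)): [2, 0, 1, 5, 3, 4]
After 11 (swap(0, 5)): [4, 0, 1, 5, 3, 2]
After 12 (swap(0, 1)): [0, 4, 1, 5, 3, 2]
After 13 (swap(3, 5)): [0, 4, 1, 2, 3, 5]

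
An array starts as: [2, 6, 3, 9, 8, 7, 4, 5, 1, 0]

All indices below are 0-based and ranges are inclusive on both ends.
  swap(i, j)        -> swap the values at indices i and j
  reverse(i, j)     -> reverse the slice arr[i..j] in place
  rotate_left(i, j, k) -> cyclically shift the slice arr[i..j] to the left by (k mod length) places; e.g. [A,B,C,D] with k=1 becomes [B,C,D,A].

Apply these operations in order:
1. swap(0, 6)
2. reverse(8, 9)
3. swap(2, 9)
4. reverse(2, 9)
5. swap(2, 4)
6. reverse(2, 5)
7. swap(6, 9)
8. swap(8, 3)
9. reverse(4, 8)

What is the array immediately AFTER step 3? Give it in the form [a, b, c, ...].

After 1 (swap(0, 6)): [4, 6, 3, 9, 8, 7, 2, 5, 1, 0]
After 2 (reverse(8, 9)): [4, 6, 3, 9, 8, 7, 2, 5, 0, 1]
After 3 (swap(2, 9)): [4, 6, 1, 9, 8, 7, 2, 5, 0, 3]

Answer: [4, 6, 1, 9, 8, 7, 2, 5, 0, 3]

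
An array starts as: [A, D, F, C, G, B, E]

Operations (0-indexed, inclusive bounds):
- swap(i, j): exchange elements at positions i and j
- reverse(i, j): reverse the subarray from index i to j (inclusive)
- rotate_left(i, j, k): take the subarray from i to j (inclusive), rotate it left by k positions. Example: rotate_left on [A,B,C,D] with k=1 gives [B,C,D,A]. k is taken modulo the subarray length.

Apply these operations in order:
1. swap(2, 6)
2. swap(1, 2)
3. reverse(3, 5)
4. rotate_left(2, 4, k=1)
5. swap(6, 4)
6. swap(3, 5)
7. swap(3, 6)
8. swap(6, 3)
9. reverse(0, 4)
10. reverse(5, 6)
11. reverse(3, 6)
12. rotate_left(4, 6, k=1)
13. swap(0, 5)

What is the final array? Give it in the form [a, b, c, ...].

Answer: [E, C, B, G, A, F, D]

Derivation:
After 1 (swap(2, 6)): [A, D, E, C, G, B, F]
After 2 (swap(1, 2)): [A, E, D, C, G, B, F]
After 3 (reverse(3, 5)): [A, E, D, B, G, C, F]
After 4 (rotate_left(2, 4, k=1)): [A, E, B, G, D, C, F]
After 5 (swap(6, 4)): [A, E, B, G, F, C, D]
After 6 (swap(3, 5)): [A, E, B, C, F, G, D]
After 7 (swap(3, 6)): [A, E, B, D, F, G, C]
After 8 (swap(6, 3)): [A, E, B, C, F, G, D]
After 9 (reverse(0, 4)): [F, C, B, E, A, G, D]
After 10 (reverse(5, 6)): [F, C, B, E, A, D, G]
After 11 (reverse(3, 6)): [F, C, B, G, D, A, E]
After 12 (rotate_left(4, 6, k=1)): [F, C, B, G, A, E, D]
After 13 (swap(0, 5)): [E, C, B, G, A, F, D]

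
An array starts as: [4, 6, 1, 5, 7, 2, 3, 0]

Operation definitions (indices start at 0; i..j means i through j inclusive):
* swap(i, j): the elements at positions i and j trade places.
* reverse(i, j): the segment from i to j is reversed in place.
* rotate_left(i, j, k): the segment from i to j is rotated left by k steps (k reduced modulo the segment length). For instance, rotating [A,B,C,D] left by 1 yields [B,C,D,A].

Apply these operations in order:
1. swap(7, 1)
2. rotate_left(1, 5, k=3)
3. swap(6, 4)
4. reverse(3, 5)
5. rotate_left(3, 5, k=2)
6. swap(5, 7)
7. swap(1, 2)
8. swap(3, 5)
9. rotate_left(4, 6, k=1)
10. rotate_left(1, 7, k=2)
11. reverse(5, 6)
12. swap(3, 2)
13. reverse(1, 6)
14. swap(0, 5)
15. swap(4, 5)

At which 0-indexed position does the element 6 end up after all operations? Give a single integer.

After 1 (swap(7, 1)): [4, 0, 1, 5, 7, 2, 3, 6]
After 2 (rotate_left(1, 5, k=3)): [4, 7, 2, 0, 1, 5, 3, 6]
After 3 (swap(6, 4)): [4, 7, 2, 0, 3, 5, 1, 6]
After 4 (reverse(3, 5)): [4, 7, 2, 5, 3, 0, 1, 6]
After 5 (rotate_left(3, 5, k=2)): [4, 7, 2, 0, 5, 3, 1, 6]
After 6 (swap(5, 7)): [4, 7, 2, 0, 5, 6, 1, 3]
After 7 (swap(1, 2)): [4, 2, 7, 0, 5, 6, 1, 3]
After 8 (swap(3, 5)): [4, 2, 7, 6, 5, 0, 1, 3]
After 9 (rotate_left(4, 6, k=1)): [4, 2, 7, 6, 0, 1, 5, 3]
After 10 (rotate_left(1, 7, k=2)): [4, 6, 0, 1, 5, 3, 2, 7]
After 11 (reverse(5, 6)): [4, 6, 0, 1, 5, 2, 3, 7]
After 12 (swap(3, 2)): [4, 6, 1, 0, 5, 2, 3, 7]
After 13 (reverse(1, 6)): [4, 3, 2, 5, 0, 1, 6, 7]
After 14 (swap(0, 5)): [1, 3, 2, 5, 0, 4, 6, 7]
After 15 (swap(4, 5)): [1, 3, 2, 5, 4, 0, 6, 7]

Answer: 6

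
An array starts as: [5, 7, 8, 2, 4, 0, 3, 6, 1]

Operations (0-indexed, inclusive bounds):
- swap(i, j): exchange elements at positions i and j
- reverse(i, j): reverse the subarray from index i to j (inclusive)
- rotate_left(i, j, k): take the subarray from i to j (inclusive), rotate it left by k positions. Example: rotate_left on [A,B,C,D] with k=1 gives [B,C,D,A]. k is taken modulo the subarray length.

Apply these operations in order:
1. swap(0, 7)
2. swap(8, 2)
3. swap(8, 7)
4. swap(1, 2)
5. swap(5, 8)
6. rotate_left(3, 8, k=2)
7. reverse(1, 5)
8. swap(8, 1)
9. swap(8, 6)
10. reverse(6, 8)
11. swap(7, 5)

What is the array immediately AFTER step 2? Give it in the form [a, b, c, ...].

After 1 (swap(0, 7)): [6, 7, 8, 2, 4, 0, 3, 5, 1]
After 2 (swap(8, 2)): [6, 7, 1, 2, 4, 0, 3, 5, 8]

Answer: [6, 7, 1, 2, 4, 0, 3, 5, 8]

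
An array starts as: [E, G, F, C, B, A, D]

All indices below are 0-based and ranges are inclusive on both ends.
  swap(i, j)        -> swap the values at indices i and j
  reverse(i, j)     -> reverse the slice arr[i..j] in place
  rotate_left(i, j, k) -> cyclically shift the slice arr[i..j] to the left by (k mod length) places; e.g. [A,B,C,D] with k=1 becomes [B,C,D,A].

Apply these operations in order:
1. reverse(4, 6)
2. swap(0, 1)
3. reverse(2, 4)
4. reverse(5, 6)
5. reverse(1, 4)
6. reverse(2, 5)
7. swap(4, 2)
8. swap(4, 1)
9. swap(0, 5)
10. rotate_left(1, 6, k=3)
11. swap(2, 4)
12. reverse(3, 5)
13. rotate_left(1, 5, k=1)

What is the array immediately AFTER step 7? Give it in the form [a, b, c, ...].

Answer: [G, F, D, E, B, C, A]

Derivation:
After 1 (reverse(4, 6)): [E, G, F, C, D, A, B]
After 2 (swap(0, 1)): [G, E, F, C, D, A, B]
After 3 (reverse(2, 4)): [G, E, D, C, F, A, B]
After 4 (reverse(5, 6)): [G, E, D, C, F, B, A]
After 5 (reverse(1, 4)): [G, F, C, D, E, B, A]
After 6 (reverse(2, 5)): [G, F, B, E, D, C, A]
After 7 (swap(4, 2)): [G, F, D, E, B, C, A]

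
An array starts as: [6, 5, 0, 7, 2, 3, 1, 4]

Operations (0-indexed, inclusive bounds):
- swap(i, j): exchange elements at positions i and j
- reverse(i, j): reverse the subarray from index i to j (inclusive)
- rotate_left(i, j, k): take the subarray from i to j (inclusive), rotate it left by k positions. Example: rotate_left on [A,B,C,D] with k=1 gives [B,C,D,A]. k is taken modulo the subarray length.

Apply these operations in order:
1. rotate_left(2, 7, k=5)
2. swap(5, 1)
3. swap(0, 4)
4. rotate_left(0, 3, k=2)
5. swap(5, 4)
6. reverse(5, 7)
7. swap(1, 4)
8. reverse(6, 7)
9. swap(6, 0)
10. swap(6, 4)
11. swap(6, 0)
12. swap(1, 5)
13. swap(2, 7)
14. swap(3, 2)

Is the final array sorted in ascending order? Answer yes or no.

Answer: yes

Derivation:
After 1 (rotate_left(2, 7, k=5)): [6, 5, 4, 0, 7, 2, 3, 1]
After 2 (swap(5, 1)): [6, 2, 4, 0, 7, 5, 3, 1]
After 3 (swap(0, 4)): [7, 2, 4, 0, 6, 5, 3, 1]
After 4 (rotate_left(0, 3, k=2)): [4, 0, 7, 2, 6, 5, 3, 1]
After 5 (swap(5, 4)): [4, 0, 7, 2, 5, 6, 3, 1]
After 6 (reverse(5, 7)): [4, 0, 7, 2, 5, 1, 3, 6]
After 7 (swap(1, 4)): [4, 5, 7, 2, 0, 1, 3, 6]
After 8 (reverse(6, 7)): [4, 5, 7, 2, 0, 1, 6, 3]
After 9 (swap(6, 0)): [6, 5, 7, 2, 0, 1, 4, 3]
After 10 (swap(6, 4)): [6, 5, 7, 2, 4, 1, 0, 3]
After 11 (swap(6, 0)): [0, 5, 7, 2, 4, 1, 6, 3]
After 12 (swap(1, 5)): [0, 1, 7, 2, 4, 5, 6, 3]
After 13 (swap(2, 7)): [0, 1, 3, 2, 4, 5, 6, 7]
After 14 (swap(3, 2)): [0, 1, 2, 3, 4, 5, 6, 7]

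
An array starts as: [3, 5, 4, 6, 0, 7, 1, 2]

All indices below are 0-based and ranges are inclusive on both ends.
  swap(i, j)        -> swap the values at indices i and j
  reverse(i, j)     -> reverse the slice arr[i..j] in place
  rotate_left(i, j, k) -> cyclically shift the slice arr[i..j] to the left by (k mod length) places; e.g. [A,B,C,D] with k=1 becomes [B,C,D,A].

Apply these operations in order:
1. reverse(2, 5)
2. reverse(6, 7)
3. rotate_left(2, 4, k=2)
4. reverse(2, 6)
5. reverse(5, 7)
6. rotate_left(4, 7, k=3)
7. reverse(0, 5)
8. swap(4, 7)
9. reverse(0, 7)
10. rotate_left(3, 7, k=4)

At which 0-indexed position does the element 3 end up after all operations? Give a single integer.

After 1 (reverse(2, 5)): [3, 5, 7, 0, 6, 4, 1, 2]
After 2 (reverse(6, 7)): [3, 5, 7, 0, 6, 4, 2, 1]
After 3 (rotate_left(2, 4, k=2)): [3, 5, 6, 7, 0, 4, 2, 1]
After 4 (reverse(2, 6)): [3, 5, 2, 4, 0, 7, 6, 1]
After 5 (reverse(5, 7)): [3, 5, 2, 4, 0, 1, 6, 7]
After 6 (rotate_left(4, 7, k=3)): [3, 5, 2, 4, 7, 0, 1, 6]
After 7 (reverse(0, 5)): [0, 7, 4, 2, 5, 3, 1, 6]
After 8 (swap(4, 7)): [0, 7, 4, 2, 6, 3, 1, 5]
After 9 (reverse(0, 7)): [5, 1, 3, 6, 2, 4, 7, 0]
After 10 (rotate_left(3, 7, k=4)): [5, 1, 3, 0, 6, 2, 4, 7]

Answer: 2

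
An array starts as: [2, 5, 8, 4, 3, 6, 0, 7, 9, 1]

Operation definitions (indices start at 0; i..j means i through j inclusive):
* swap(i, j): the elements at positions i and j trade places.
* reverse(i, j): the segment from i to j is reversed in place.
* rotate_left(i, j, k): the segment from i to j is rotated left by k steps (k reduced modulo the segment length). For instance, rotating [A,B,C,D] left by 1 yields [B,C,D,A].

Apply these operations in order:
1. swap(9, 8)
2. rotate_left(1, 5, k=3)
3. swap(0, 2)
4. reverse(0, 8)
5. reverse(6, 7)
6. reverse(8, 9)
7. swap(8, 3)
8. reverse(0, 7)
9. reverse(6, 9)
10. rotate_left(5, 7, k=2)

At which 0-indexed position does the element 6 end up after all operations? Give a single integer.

After 1 (swap(9, 8)): [2, 5, 8, 4, 3, 6, 0, 7, 1, 9]
After 2 (rotate_left(1, 5, k=3)): [2, 3, 6, 5, 8, 4, 0, 7, 1, 9]
After 3 (swap(0, 2)): [6, 3, 2, 5, 8, 4, 0, 7, 1, 9]
After 4 (reverse(0, 8)): [1, 7, 0, 4, 8, 5, 2, 3, 6, 9]
After 5 (reverse(6, 7)): [1, 7, 0, 4, 8, 5, 3, 2, 6, 9]
After 6 (reverse(8, 9)): [1, 7, 0, 4, 8, 5, 3, 2, 9, 6]
After 7 (swap(8, 3)): [1, 7, 0, 9, 8, 5, 3, 2, 4, 6]
After 8 (reverse(0, 7)): [2, 3, 5, 8, 9, 0, 7, 1, 4, 6]
After 9 (reverse(6, 9)): [2, 3, 5, 8, 9, 0, 6, 4, 1, 7]
After 10 (rotate_left(5, 7, k=2)): [2, 3, 5, 8, 9, 4, 0, 6, 1, 7]

Answer: 7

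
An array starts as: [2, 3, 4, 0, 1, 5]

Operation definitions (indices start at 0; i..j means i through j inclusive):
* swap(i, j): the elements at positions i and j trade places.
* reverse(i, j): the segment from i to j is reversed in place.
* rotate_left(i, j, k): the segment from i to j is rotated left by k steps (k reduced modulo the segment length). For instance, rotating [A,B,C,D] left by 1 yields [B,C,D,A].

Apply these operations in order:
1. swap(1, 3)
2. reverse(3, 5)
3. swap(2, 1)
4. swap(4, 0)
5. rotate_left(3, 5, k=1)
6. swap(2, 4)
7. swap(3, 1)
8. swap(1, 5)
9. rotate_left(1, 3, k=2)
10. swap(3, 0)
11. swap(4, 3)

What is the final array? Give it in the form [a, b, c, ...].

Answer: [3, 4, 5, 0, 1, 2]

Derivation:
After 1 (swap(1, 3)): [2, 0, 4, 3, 1, 5]
After 2 (reverse(3, 5)): [2, 0, 4, 5, 1, 3]
After 3 (swap(2, 1)): [2, 4, 0, 5, 1, 3]
After 4 (swap(4, 0)): [1, 4, 0, 5, 2, 3]
After 5 (rotate_left(3, 5, k=1)): [1, 4, 0, 2, 3, 5]
After 6 (swap(2, 4)): [1, 4, 3, 2, 0, 5]
After 7 (swap(3, 1)): [1, 2, 3, 4, 0, 5]
After 8 (swap(1, 5)): [1, 5, 3, 4, 0, 2]
After 9 (rotate_left(1, 3, k=2)): [1, 4, 5, 3, 0, 2]
After 10 (swap(3, 0)): [3, 4, 5, 1, 0, 2]
After 11 (swap(4, 3)): [3, 4, 5, 0, 1, 2]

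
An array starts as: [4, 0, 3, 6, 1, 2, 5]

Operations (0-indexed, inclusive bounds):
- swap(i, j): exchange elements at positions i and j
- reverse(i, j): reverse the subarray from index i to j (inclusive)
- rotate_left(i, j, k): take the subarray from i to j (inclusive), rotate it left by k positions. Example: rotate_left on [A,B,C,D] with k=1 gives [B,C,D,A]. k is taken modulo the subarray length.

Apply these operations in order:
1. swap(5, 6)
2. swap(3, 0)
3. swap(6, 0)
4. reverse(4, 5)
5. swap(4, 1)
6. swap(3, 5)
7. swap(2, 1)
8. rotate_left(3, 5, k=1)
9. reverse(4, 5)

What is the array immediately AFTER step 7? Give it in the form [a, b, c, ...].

After 1 (swap(5, 6)): [4, 0, 3, 6, 1, 5, 2]
After 2 (swap(3, 0)): [6, 0, 3, 4, 1, 5, 2]
After 3 (swap(6, 0)): [2, 0, 3, 4, 1, 5, 6]
After 4 (reverse(4, 5)): [2, 0, 3, 4, 5, 1, 6]
After 5 (swap(4, 1)): [2, 5, 3, 4, 0, 1, 6]
After 6 (swap(3, 5)): [2, 5, 3, 1, 0, 4, 6]
After 7 (swap(2, 1)): [2, 3, 5, 1, 0, 4, 6]

Answer: [2, 3, 5, 1, 0, 4, 6]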